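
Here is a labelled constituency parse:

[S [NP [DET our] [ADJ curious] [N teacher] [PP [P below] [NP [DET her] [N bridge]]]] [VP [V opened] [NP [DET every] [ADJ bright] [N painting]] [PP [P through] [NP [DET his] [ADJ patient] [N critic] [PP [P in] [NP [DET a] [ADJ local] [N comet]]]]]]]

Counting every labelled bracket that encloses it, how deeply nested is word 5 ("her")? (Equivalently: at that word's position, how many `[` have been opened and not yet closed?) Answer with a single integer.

5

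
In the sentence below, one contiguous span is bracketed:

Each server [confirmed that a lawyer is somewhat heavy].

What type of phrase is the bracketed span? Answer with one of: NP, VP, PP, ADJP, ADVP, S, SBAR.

VP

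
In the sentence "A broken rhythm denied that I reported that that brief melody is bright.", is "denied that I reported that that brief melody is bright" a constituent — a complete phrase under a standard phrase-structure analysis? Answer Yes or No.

Yes

The sequence corresponds to a single VP node — the verb phrase "denied that I reported that that brief melody is bright".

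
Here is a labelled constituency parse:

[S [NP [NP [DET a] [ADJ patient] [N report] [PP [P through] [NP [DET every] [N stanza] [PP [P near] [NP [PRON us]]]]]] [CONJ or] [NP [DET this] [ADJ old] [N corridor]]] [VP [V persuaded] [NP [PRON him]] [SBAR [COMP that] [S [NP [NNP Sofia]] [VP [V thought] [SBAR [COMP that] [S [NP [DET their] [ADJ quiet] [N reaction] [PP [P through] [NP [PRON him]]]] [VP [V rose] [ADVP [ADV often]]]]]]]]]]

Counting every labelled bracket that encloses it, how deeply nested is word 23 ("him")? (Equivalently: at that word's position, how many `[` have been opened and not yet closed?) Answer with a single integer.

11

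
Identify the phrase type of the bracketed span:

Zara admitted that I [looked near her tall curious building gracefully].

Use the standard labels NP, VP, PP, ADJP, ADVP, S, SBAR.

VP

"looked" is the head of the bracketed span, so the span is a verb phrase: VP.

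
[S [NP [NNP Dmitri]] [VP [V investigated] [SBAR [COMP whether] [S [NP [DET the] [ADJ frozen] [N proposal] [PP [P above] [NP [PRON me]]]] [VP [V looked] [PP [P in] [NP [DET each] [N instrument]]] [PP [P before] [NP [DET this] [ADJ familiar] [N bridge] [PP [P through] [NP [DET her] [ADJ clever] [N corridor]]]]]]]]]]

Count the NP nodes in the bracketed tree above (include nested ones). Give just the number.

6

The NP constituents are: [NP Dmitri]; [NP the frozen proposal above me]; [NP me]; [NP each instrument]; [NP this familiar bridge through her clever corridor]; [NP her clever corridor]. Total: 6.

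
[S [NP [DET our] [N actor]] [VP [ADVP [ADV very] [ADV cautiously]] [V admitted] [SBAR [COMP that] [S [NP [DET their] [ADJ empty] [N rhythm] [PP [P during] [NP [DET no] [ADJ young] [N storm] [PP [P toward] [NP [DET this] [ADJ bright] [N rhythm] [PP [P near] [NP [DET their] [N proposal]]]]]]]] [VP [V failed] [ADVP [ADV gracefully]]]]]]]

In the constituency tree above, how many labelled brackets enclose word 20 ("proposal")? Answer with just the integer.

12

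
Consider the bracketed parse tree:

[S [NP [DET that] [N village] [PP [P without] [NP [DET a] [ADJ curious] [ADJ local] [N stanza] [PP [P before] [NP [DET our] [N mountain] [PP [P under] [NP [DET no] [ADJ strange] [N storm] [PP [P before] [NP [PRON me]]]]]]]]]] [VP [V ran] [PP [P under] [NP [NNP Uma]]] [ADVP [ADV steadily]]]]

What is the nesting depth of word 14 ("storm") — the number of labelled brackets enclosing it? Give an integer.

9

The word sits inside N, which is inside NP, inside PP, inside NP, inside PP, inside NP, inside PP, inside NP, inside S — 9 brackets in all.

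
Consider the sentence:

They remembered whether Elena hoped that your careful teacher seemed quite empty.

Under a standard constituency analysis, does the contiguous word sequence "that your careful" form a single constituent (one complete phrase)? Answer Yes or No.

No

The sequence begins inside the complementizer "that" and ends inside the clause "your careful teacher seemed quite empty"; it crosses a phrase boundary, so no single node in the tree spans exactly those words.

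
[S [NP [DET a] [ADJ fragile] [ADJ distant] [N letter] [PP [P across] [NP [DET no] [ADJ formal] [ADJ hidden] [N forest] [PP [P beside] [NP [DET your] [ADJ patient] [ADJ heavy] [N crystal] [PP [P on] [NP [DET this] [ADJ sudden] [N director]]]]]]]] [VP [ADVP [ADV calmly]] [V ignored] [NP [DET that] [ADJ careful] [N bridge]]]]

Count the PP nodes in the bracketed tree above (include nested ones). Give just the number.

Listing each PP by its span: [PP across no formal hidden forest beside your patient heavy crystal on this sudden director]; [PP beside your patient heavy crystal on this sudden director]; [PP on this sudden director] — that makes 3.

3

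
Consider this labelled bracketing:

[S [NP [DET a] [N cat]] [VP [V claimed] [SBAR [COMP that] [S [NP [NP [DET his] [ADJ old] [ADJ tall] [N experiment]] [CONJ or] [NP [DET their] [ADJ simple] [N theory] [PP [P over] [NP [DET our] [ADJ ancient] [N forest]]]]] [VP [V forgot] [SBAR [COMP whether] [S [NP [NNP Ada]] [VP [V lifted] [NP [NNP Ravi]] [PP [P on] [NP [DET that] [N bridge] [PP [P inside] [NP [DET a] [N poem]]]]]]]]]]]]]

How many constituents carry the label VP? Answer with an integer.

The VP constituents are: [VP claimed that his old tall experiment or their simple theory over our ancient forest forgot whether Ada lifted Ravi on that bridge inside a poem]; [VP forgot whether Ada lifted Ravi on that bridge inside a poem]; [VP lifted Ravi on that bridge inside a poem]. Total: 3.

3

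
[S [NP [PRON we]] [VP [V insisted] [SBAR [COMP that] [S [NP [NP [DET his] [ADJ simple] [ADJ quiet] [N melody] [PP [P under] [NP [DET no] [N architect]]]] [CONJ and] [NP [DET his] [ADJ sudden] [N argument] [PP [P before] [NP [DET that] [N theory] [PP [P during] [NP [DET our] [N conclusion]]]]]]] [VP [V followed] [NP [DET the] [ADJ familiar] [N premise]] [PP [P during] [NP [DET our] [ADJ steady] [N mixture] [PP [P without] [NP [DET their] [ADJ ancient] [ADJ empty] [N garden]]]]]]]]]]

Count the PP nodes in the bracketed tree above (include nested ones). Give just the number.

5

Scanning left to right, an opening `[PP` appears at word positions 8, 15, 18, 25, 29 — 5 in total.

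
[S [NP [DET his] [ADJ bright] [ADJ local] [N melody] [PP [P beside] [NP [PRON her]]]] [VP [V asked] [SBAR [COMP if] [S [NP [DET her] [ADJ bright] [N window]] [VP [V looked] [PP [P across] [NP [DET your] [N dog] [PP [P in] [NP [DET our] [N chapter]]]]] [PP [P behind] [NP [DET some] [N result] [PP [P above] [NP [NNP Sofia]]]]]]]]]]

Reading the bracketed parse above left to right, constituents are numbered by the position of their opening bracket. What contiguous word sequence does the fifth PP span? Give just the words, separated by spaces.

Opening `[PP` markers occur at word positions 5, 13, 16, 19, 22; the fifth of these opens the constituent [PP above Sofia].

above Sofia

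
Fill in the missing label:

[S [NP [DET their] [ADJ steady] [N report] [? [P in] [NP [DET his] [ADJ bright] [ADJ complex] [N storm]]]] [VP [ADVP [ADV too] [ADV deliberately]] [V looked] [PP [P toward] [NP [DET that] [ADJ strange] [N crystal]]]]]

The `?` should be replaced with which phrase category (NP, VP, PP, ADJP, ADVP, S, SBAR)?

Looking at what the `?` directly dominates — P 'in', NP — this is a prepositional phrase (PP).

PP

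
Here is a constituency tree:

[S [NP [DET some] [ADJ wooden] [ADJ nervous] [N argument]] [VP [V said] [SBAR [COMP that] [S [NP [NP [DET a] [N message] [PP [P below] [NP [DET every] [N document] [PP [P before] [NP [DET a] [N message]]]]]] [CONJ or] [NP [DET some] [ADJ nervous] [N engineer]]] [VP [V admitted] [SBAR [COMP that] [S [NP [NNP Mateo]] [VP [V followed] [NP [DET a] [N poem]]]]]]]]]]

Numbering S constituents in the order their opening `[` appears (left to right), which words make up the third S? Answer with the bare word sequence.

Mateo followed a poem

Opening `[S` markers occur at word positions 1, 7, 21; the third of these opens the constituent [S Mateo followed a poem].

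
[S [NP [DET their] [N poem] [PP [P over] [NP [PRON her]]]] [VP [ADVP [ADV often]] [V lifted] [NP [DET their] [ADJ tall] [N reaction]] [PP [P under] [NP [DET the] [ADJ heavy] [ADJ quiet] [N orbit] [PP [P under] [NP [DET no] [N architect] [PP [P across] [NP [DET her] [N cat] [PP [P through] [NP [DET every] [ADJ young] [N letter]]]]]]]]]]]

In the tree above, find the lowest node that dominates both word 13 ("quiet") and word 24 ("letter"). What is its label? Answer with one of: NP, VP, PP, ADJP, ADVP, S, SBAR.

NP

Both words fall inside [NP the heavy quiet orbit under no architect across her cat through every young letter] (words 11–24), and no smaller constituent contains them both. Label: NP.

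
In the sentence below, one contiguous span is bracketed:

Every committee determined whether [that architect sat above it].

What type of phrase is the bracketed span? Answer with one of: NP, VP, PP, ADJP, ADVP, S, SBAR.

S

The span is built around the head "sat" — a clause (S).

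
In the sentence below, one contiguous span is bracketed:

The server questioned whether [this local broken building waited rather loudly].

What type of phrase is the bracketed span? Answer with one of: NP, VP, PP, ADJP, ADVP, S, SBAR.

S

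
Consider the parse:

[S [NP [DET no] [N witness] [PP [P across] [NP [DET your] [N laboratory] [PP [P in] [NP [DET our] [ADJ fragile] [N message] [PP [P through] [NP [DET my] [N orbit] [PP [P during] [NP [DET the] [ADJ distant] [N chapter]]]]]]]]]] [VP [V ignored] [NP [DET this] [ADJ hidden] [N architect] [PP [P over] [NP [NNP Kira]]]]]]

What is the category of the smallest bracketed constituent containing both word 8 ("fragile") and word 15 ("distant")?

NP

Both words fall inside [NP our fragile message through my orbit during the distant chapter] (words 7–16), and no smaller constituent contains them both. Label: NP.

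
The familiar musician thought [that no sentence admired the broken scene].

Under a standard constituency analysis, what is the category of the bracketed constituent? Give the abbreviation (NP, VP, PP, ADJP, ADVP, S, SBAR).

SBAR

The span is built around the complementizer "that" — a subordinate clause (SBAR).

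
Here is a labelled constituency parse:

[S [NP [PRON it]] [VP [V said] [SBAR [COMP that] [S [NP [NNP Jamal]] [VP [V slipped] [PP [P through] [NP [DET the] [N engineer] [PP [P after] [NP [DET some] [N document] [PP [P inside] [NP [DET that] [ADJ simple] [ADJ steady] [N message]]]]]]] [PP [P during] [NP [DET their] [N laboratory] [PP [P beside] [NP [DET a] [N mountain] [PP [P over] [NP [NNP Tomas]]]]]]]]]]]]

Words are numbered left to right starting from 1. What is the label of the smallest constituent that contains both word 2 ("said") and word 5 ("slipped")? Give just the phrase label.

Both words fall inside [VP said that Jamal slipped through the engineer after some document inside that simple steady message during their laboratory beside a mountain over Tomas] (words 2–24), and no smaller constituent contains them both. Label: VP.

VP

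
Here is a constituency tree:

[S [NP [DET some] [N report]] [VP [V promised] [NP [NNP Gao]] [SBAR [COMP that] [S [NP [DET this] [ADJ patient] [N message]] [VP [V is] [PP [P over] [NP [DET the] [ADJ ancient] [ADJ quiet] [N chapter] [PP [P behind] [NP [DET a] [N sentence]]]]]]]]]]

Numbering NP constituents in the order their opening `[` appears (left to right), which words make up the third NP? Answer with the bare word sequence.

this patient message

Opening `[NP` markers occur at word positions 1, 4, 6, 11, 16; the third of these opens the constituent [NP this patient message].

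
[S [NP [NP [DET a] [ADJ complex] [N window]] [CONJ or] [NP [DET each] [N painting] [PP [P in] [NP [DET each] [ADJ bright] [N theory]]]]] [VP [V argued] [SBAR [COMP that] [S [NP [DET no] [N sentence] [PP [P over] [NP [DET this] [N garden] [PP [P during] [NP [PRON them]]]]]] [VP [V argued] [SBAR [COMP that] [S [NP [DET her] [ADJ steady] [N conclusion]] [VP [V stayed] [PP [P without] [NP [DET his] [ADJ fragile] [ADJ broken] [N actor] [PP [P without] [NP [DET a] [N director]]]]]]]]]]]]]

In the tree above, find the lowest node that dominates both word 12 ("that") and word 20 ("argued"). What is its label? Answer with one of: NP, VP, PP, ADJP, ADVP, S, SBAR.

Word 12 lies under S → VP → SBAR → COMP; word 20 lies under S → VP → SBAR → S → VP → V. The lowest shared node is the SBAR.

SBAR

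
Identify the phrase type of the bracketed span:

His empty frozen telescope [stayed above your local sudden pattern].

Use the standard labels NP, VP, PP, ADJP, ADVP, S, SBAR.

"stayed" is the head of the bracketed span, so the span is a verb phrase: VP.

VP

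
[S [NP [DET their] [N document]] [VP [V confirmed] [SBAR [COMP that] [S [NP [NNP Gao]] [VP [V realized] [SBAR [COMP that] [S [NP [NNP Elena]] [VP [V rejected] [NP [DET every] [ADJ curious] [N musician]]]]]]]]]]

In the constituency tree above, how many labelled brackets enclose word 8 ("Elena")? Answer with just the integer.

Counting open brackets not yet closed at "Elena": [S [VP [SBAR [S [VP [SBAR [S [NP [NNP = 9.

9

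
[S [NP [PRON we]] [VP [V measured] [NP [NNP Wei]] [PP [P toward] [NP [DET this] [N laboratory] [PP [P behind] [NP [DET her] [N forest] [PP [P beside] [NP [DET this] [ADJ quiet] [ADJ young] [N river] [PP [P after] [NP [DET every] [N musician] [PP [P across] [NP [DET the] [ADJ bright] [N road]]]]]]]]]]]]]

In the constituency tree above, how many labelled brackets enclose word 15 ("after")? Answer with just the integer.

Path from the root down to the word: S → VP → PP → NP → PP → NP → PP → NP → PP → P. That is 10 enclosing brackets.

10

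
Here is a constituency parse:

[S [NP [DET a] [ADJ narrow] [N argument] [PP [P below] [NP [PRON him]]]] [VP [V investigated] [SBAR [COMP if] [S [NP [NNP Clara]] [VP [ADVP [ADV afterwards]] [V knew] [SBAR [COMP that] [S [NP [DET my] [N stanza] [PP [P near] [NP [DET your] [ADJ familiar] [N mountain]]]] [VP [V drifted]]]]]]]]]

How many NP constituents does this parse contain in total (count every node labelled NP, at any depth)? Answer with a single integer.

5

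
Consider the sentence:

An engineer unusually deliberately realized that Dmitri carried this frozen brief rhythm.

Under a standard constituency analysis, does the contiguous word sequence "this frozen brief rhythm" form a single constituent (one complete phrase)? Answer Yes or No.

Yes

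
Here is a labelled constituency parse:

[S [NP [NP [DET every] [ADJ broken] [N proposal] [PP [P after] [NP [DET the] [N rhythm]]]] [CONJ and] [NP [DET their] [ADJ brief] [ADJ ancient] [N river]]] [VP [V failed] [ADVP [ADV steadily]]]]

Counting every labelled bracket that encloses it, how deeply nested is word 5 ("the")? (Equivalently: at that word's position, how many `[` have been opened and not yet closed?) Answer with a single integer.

Counting open brackets not yet closed at "the": [S [NP [NP [PP [NP [DET = 6.

6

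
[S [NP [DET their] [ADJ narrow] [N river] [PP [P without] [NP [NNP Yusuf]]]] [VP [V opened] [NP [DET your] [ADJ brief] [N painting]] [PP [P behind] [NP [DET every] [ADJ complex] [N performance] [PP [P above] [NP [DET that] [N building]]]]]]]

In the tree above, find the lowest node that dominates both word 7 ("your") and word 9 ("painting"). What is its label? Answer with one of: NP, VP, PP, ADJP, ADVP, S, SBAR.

The smallest bracket enclosing both words is [NP your brief painting], so the label is NP.

NP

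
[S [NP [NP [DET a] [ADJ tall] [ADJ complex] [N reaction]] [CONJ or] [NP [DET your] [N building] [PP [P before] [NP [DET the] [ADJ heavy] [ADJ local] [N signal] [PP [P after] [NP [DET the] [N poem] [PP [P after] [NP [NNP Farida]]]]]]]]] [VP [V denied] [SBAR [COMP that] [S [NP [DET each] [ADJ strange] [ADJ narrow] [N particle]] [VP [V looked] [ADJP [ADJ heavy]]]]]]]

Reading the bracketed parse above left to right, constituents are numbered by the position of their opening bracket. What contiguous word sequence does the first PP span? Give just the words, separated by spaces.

Opening `[PP` markers occur at word positions 8, 13, 16; the first of these opens the constituent [PP before the heavy local signal after the poem after Farida].

before the heavy local signal after the poem after Farida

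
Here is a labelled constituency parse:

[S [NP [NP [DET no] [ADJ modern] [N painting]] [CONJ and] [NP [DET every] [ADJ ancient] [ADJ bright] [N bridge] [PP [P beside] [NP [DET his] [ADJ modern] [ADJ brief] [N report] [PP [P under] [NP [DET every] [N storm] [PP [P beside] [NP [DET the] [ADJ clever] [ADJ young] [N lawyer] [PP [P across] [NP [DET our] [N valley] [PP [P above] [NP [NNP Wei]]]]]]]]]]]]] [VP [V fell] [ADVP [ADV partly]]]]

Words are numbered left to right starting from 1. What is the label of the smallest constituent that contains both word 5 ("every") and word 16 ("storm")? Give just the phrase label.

Both words fall inside [NP every ancient bright bridge beside his modern brief report under every storm beside the clever young lawyer across our valley above Wei] (words 5–26), and no smaller constituent contains them both. Label: NP.

NP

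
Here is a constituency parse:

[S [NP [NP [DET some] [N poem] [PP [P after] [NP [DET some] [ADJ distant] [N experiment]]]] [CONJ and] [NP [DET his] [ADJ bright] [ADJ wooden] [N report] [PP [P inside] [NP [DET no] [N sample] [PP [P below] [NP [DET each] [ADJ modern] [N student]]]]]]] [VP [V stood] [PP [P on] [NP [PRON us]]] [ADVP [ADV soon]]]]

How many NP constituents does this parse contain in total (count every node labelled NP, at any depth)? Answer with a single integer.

7

The NP constituents are: [NP some poem after some distant experiment and his bright wooden report inside no sample below each modern student]; [NP some poem after some distant experiment]; [NP some distant experiment]; [NP his bright wooden report inside no sample below each modern student]; [NP no sample below each modern student]; [NP each modern student] …. Total: 7.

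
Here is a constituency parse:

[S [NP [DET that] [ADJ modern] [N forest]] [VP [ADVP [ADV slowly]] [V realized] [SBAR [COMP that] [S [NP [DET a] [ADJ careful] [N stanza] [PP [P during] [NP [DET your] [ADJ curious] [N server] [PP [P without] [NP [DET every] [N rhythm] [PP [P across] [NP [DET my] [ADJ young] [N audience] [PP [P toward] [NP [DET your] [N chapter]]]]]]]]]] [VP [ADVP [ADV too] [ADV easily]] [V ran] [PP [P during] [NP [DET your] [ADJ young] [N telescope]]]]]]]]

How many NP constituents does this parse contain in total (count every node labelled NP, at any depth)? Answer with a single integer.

The NP constituents are: [NP that modern forest]; [NP a careful stanza during your curious server without every rhythm across my young audience toward your chapter]; [NP your curious server without every rhythm across my young audience toward your chapter]; [NP every rhythm across my young audience toward your chapter]; [NP my young audience toward your chapter]; [NP your chapter] …. Total: 7.

7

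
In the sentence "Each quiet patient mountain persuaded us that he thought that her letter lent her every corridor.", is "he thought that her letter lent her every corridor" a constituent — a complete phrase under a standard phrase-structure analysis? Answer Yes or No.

Yes

These words form the whole clause headed by "thought", so yes — one constituent.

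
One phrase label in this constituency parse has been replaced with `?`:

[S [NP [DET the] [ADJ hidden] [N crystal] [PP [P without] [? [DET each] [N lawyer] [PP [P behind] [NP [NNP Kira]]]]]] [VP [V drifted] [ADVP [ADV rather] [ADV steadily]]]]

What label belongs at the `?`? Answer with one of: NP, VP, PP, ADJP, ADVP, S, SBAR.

NP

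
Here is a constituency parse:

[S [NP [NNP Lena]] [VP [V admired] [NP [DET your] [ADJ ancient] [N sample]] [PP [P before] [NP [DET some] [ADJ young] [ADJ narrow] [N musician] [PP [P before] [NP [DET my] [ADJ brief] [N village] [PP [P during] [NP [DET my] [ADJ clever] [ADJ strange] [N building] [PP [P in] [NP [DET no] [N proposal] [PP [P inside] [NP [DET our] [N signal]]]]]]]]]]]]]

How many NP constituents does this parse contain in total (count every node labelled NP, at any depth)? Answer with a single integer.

The NP constituents are: [NP Lena]; [NP your ancient sample]; [NP some young narrow musician before my brief village during my clever strange building in no proposal inside our signal]; [NP my brief village during my clever strange building in no proposal inside our signal]; [NP my clever strange building in no proposal inside our signal]; [NP no proposal inside our signal] …. Total: 7.

7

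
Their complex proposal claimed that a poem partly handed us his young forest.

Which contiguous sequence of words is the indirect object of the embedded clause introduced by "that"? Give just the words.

us

Within the embedded clause introduced by "that", the indirect object of "handed" is "us".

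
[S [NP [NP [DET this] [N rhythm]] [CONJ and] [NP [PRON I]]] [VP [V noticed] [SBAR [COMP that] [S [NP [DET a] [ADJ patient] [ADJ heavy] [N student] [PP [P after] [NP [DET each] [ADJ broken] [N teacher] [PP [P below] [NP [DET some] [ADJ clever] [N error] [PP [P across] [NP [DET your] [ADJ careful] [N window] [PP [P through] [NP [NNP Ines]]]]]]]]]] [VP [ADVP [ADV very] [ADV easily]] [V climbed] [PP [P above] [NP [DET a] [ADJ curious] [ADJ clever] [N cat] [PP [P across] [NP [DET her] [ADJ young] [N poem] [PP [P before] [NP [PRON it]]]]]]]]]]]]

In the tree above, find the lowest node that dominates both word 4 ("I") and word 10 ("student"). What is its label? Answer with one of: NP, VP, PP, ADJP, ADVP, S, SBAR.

S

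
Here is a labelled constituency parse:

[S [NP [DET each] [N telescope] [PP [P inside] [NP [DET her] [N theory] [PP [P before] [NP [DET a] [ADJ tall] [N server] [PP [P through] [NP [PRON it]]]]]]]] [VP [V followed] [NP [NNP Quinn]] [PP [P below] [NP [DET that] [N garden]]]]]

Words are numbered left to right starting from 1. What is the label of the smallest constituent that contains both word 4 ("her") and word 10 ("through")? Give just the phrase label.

Both words fall inside [NP her theory before a tall server through it] (words 4–11), and no smaller constituent contains them both. Label: NP.

NP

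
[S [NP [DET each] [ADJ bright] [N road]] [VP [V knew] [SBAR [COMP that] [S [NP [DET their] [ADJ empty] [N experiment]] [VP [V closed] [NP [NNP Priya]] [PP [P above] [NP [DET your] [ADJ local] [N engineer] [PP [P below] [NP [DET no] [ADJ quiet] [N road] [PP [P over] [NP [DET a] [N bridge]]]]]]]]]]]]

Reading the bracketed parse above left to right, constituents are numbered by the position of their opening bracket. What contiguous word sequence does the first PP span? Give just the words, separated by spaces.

above your local engineer below no quiet road over a bridge

In left-to-right order the PP constituents are "above your local engineer below no quiet road over a bridge"; "below no quiet road over a bridge"; "over a bridge". Number 1 is "above your local engineer below no quiet road over a bridge".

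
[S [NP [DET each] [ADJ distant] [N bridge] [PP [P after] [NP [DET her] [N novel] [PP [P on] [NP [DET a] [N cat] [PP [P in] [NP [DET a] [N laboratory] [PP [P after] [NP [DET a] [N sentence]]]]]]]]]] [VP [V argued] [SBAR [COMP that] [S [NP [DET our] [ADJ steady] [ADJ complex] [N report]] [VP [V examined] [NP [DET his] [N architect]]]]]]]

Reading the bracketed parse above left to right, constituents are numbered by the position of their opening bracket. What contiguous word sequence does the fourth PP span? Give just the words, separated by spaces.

In left-to-right order the PP constituents are "after her novel on a cat in a laboratory after a sentence"; "on a cat in a laboratory after a sentence"; "in a laboratory after a sentence"; "after a sentence". Number 4 is "after a sentence".

after a sentence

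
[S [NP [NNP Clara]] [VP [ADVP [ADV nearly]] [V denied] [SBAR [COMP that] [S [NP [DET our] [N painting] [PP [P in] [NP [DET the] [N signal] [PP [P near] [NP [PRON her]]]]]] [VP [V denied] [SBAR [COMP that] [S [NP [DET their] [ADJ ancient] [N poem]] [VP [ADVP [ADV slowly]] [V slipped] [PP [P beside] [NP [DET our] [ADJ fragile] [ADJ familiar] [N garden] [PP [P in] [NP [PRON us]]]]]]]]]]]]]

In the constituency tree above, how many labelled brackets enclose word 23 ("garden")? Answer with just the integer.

11

The word sits inside N, which is inside NP, inside PP, inside VP, inside S, inside SBAR, inside VP, inside S, inside SBAR, inside VP, inside S — 11 brackets in all.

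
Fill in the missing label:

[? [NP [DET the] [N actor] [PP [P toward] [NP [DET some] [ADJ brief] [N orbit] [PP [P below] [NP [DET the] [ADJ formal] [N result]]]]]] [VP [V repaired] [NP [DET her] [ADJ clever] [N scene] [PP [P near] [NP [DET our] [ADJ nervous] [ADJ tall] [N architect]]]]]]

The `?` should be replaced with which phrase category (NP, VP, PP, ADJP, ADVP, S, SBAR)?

S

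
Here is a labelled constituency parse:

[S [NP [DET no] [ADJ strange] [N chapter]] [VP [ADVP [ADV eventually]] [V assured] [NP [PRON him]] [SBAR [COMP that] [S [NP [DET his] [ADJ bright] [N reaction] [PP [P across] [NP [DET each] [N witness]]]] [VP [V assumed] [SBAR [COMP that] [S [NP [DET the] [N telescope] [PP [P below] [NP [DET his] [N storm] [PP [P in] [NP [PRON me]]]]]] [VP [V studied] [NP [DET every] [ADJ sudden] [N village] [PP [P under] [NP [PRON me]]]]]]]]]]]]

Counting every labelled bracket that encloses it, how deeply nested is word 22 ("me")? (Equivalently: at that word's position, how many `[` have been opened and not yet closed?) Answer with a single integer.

Path from the root down to the word: S → VP → SBAR → S → VP → SBAR → S → NP → PP → NP → PP → NP → PRON. That is 13 enclosing brackets.

13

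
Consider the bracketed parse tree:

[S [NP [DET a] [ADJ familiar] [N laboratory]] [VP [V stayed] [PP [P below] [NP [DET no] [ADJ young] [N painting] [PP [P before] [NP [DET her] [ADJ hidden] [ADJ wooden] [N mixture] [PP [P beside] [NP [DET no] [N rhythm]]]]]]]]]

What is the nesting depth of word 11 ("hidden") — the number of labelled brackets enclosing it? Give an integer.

7

The word sits inside ADJ, which is inside NP, inside PP, inside NP, inside PP, inside VP, inside S — 7 brackets in all.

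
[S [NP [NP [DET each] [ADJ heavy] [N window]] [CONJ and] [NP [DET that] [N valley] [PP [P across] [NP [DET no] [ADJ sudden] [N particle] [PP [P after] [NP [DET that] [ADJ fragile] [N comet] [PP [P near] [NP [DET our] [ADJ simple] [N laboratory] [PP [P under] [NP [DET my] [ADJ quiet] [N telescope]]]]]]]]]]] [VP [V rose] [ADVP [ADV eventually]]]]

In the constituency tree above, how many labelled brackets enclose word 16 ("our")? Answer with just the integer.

10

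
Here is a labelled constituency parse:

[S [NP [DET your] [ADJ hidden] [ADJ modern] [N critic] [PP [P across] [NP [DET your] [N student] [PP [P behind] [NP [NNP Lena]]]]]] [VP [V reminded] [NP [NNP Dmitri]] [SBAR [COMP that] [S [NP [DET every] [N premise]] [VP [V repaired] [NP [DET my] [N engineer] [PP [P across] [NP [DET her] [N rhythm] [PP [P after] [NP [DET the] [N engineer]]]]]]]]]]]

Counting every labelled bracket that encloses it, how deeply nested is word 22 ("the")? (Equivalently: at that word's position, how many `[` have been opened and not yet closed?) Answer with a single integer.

11

Path from the root down to the word: S → VP → SBAR → S → VP → NP → PP → NP → PP → NP → DET. That is 11 enclosing brackets.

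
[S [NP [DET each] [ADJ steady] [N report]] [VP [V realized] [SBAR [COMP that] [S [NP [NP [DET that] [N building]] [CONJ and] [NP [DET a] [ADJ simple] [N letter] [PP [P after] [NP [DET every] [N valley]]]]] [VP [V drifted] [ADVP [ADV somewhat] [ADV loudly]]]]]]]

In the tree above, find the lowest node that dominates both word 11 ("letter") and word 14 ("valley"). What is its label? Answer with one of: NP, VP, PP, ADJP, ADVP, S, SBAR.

NP

Word 11 lies under S → VP → SBAR → S → NP → NP → N; word 14 lies under S → VP → SBAR → S → NP → NP → PP → NP → N. The lowest shared node is the NP.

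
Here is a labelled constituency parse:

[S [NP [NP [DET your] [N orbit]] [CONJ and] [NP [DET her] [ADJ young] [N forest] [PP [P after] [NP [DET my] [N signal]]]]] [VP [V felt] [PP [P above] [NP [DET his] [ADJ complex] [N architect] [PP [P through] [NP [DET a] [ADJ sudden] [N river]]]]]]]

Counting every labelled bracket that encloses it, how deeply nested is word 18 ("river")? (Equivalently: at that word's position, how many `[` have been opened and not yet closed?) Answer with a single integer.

The word sits inside N, which is inside NP, inside PP, inside NP, inside PP, inside VP, inside S — 7 brackets in all.

7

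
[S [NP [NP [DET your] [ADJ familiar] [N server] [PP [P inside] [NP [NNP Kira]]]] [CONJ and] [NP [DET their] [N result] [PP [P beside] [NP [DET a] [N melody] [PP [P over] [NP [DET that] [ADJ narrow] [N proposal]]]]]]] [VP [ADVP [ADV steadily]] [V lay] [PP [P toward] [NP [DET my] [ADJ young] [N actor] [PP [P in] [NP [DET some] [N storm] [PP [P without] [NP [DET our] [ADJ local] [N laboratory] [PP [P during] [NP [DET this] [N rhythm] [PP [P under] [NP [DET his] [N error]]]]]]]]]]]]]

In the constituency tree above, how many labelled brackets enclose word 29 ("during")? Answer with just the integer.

Path from the root down to the word: S → VP → PP → NP → PP → NP → PP → NP → PP → P. That is 10 enclosing brackets.

10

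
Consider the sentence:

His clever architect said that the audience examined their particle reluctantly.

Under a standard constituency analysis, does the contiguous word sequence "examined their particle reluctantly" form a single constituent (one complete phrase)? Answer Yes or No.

Yes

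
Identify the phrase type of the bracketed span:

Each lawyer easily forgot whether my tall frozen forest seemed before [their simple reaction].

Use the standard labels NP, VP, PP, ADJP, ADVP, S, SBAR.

"reaction" is the head of the bracketed span, so the span is a noun phrase: NP.

NP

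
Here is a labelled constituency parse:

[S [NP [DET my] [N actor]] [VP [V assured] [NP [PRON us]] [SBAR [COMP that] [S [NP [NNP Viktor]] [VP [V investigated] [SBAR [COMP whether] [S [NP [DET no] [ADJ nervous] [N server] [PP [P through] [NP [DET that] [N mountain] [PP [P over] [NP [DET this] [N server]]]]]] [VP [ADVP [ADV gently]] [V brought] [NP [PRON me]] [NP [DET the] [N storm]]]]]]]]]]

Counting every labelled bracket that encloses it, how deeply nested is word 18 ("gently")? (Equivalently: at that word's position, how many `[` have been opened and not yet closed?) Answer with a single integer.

10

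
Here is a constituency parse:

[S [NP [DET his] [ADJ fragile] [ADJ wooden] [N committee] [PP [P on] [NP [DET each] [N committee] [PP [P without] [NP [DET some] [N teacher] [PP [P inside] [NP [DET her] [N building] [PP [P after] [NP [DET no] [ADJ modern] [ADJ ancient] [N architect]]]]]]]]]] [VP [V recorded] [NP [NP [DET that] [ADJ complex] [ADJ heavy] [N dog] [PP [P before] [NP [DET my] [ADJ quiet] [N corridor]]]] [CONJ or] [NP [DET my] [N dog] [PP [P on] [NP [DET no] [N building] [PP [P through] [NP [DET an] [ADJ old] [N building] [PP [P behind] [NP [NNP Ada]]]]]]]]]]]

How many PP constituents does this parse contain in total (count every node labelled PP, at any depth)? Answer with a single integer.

8

Listing each PP by its span: [PP on each committee without some teacher inside her building after no modern ancient architect]; [PP without some teacher inside her building after no modern ancient architect]; [PP inside her building after no modern ancient architect]; [PP after no modern ancient architect]; [PP before my quiet corridor]; [PP on no building through an old building behind Ada] … — that makes 8.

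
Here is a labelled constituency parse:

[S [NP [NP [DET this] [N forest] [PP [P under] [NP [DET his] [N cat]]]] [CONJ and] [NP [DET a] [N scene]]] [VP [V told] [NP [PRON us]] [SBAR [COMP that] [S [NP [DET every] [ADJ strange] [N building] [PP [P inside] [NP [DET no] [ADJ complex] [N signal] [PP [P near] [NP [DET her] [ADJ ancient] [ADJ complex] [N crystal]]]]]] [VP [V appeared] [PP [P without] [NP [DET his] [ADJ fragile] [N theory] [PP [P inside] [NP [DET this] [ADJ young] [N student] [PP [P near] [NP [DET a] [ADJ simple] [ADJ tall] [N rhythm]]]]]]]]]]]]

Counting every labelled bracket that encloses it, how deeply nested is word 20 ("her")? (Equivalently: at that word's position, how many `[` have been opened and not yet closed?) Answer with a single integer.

The word sits inside DET, which is inside NP, inside PP, inside NP, inside PP, inside NP, inside S, inside SBAR, inside VP, inside S — 10 brackets in all.

10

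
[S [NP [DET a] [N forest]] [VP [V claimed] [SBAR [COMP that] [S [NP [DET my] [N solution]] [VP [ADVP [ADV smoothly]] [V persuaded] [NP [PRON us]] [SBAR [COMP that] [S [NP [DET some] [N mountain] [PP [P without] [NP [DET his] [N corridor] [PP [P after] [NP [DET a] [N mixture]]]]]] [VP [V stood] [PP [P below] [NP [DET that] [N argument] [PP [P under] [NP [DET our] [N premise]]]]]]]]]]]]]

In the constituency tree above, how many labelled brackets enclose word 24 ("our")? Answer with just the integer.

Path from the root down to the word: S → VP → SBAR → S → VP → SBAR → S → VP → PP → NP → PP → NP → DET. That is 13 enclosing brackets.

13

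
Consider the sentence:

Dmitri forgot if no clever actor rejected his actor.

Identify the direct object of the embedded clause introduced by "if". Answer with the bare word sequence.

his actor

The verb of the embedded clause introduced by "if" is "rejected"; its direct object is the NP "his actor".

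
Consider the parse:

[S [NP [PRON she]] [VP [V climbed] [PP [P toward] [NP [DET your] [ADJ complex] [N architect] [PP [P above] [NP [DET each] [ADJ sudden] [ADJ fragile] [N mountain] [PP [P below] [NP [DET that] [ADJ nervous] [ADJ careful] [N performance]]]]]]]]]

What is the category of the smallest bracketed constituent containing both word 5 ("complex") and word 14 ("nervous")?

NP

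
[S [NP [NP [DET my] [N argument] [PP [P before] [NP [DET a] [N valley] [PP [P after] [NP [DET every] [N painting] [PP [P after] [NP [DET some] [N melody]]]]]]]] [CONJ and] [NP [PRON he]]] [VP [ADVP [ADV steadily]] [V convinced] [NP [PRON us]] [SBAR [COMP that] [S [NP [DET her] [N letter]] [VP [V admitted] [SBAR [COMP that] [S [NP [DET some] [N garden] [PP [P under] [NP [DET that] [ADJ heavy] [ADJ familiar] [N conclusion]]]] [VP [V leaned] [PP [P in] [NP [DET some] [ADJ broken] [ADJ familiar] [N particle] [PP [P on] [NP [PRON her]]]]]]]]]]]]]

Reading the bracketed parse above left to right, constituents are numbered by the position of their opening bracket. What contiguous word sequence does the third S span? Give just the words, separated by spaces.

In left-to-right order the S constituents are "my argument before a valley after every painting after some melody and he steadily convinced us that her letter admitted that some garden under that heavy familiar conclusion leaned in some broken familiar particle on her"; "her letter admitted that some garden under that heavy familiar conclusion leaned in some broken familiar particle on her"; "some garden under that heavy familiar conclusion leaned in some broken familiar particle on her". Number 3 is "some garden under that heavy familiar conclusion leaned in some broken familiar particle on her".

some garden under that heavy familiar conclusion leaned in some broken familiar particle on her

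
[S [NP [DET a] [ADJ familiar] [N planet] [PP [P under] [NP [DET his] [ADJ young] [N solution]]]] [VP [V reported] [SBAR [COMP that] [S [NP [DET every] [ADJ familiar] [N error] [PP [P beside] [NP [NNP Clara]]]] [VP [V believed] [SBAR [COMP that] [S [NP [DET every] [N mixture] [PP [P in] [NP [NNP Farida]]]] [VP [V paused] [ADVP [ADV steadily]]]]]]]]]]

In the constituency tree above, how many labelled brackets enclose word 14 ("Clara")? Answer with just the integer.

8

The word sits inside NNP, which is inside NP, inside PP, inside NP, inside S, inside SBAR, inside VP, inside S — 8 brackets in all.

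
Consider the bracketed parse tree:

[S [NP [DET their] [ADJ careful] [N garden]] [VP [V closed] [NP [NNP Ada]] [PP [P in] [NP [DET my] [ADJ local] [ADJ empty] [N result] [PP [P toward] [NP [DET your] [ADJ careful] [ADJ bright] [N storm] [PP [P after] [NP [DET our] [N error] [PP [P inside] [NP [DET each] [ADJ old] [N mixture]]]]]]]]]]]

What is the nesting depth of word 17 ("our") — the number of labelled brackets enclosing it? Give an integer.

Counting open brackets not yet closed at "our": [S [VP [PP [NP [PP [NP [PP [NP [DET = 9.

9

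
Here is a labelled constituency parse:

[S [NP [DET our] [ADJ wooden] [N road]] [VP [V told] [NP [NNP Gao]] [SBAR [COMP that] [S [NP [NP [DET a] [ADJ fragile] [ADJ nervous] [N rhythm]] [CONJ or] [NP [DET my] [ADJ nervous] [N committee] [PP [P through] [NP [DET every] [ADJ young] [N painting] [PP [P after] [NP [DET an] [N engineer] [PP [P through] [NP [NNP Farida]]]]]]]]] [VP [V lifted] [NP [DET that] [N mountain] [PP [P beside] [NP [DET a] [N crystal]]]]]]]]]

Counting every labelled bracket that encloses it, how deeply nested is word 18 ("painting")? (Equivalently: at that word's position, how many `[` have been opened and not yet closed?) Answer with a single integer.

The word sits inside N, which is inside NP, inside PP, inside NP, inside NP, inside S, inside SBAR, inside VP, inside S — 9 brackets in all.

9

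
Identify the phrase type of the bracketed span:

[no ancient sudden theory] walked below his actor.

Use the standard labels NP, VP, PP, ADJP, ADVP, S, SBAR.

The bracketed span "no ancient sudden theory" is headed by "theory", making it a noun phrase (NP).

NP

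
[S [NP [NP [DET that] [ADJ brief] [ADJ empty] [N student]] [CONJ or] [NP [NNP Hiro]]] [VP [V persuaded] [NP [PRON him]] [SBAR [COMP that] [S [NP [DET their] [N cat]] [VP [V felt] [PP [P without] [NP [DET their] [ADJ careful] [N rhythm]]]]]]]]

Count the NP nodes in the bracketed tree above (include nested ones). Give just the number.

6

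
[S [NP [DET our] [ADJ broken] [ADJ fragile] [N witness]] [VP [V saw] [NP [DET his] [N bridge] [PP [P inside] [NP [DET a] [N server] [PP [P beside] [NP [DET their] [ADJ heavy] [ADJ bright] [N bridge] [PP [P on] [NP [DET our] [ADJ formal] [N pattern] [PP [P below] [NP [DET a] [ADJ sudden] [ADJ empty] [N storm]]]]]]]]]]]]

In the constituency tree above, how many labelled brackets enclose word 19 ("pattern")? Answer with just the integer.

Counting open brackets not yet closed at "pattern": [S [VP [NP [PP [NP [PP [NP [PP [NP [N = 10.

10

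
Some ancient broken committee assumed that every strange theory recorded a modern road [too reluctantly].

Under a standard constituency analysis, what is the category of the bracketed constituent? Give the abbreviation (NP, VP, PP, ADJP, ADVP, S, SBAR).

ADVP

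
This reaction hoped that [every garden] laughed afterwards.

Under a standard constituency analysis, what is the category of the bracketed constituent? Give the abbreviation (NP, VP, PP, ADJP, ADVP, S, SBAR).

NP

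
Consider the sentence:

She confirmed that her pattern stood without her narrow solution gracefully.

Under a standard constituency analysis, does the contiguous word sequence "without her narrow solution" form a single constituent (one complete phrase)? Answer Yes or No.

Yes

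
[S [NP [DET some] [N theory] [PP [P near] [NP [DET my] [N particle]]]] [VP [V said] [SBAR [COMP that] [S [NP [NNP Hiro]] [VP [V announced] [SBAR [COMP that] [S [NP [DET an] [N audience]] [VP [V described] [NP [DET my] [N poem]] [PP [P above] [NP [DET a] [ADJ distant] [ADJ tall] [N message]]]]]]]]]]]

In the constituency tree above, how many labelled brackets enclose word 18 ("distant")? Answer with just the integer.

11

Path from the root down to the word: S → VP → SBAR → S → VP → SBAR → S → VP → PP → NP → ADJ. That is 11 enclosing brackets.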